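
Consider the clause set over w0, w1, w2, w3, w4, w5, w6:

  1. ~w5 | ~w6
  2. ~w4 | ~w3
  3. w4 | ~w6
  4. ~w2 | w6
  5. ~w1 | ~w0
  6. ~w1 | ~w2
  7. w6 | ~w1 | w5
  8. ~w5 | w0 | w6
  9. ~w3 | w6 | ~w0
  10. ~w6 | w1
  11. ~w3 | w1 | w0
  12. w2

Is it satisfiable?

The clause (w2) is unit, so w2 = 1.
The clause (w6) is unit, so w6 = 1.
The clause (~w5) is unit, so w5 = 0.
The clause (w4) is unit, so w4 = 1.
The clause (~w3) is unit, so w3 = 0.
The clause (~w1) is unit, so w1 = 0.
That conflicts with the unit clause (w1).
No assignment satisfies every clause.

No, unsatisfiable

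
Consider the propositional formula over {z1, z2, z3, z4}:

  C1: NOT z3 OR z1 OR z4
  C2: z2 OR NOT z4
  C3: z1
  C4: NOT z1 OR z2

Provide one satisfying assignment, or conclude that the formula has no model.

z1=true,  z2=true,  z3=true,  z4=false

From the singleton clause (z1), z1 = true.
From the singleton clause (z2), z2 = true.
No clause remains; z3, z4 are free.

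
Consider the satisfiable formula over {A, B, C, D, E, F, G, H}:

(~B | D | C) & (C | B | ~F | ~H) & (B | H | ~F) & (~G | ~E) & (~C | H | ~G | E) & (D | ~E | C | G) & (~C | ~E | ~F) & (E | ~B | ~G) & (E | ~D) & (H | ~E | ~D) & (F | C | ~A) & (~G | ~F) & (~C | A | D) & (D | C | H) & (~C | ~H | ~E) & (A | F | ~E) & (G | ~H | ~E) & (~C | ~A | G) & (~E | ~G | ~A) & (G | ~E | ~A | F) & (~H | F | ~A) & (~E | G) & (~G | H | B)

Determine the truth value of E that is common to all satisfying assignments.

False

Suppose E = 1.
From the singleton clause (~G), G = 0.
Now (G) is unsatisfied and unit — conflict.
So every satisfying assignment has E = False.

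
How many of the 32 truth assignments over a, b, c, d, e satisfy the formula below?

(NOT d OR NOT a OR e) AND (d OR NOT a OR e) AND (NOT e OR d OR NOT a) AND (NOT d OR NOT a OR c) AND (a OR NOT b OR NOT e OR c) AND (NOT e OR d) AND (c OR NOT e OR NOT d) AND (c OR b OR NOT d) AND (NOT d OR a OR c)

10

There are 2^5 = 32 truth assignments over (a, b, c, d, e).
Split on d. With d = true, the clauses containing d are satisfied and NOT d drops from the rest; 6 of the 2^4 = 16 assignments to the other variables satisfy what remains.
With d = false, by the same count on the reduced clause set, 4 assignments work.
(One model: a=F, b=F, c=F, d=F, e=F.)
Total: 6 + 4 = 10.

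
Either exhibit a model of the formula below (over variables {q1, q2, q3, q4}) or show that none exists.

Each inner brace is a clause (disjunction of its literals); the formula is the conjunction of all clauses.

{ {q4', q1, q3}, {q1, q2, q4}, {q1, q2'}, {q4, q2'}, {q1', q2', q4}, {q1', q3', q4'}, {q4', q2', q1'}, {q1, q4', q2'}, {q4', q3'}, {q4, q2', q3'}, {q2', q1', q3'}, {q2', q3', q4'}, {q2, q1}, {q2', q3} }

Try q1 = 1.
Try q4 = 0.
(q2') alone gives q2 = 0.
Every clause is now satisfied; q3 is unconstrained.

q1 ↦ 1; q2 ↦ 0; q3 ↦ 0; q4 ↦ 0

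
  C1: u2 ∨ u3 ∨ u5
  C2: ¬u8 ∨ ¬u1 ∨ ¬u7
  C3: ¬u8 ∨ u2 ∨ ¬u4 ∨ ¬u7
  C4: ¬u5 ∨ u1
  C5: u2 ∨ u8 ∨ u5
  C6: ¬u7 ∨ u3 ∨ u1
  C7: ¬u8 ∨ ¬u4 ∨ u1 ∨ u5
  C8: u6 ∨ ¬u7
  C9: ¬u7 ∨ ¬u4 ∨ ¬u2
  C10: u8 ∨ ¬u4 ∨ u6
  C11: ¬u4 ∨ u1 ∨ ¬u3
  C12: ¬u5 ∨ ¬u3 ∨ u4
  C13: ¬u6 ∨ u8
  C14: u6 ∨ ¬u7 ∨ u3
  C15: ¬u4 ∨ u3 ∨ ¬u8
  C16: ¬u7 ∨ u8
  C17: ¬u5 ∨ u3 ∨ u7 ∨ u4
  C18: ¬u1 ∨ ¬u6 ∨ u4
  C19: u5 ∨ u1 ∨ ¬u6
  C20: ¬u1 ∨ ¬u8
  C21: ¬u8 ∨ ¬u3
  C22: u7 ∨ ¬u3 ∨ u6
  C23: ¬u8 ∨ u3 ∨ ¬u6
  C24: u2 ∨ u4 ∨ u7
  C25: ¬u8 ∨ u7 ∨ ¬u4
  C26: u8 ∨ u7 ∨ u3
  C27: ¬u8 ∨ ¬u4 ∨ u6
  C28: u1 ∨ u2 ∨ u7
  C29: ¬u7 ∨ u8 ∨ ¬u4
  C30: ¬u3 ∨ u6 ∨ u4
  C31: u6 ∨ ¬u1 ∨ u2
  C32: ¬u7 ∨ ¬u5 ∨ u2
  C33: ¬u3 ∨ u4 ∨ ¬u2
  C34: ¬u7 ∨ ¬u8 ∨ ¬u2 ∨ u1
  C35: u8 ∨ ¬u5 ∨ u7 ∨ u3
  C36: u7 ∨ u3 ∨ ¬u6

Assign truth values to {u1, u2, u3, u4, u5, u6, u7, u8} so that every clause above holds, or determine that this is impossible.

Suppose u5 = False.
Suppose u2 = True.
Suppose u6 = False.
From the singleton clause (¬u7), u7 = False.
From the singleton clause (¬u3), u3 = False.
From the singleton clause (u8), u8 = True.
From the singleton clause (¬u4), u4 = False.
From the singleton clause (¬u1), u1 = False.
Every clause now holds.

u1 ↦ False; u2 ↦ True; u3 ↦ False; u4 ↦ False; u5 ↦ False; u6 ↦ False; u7 ↦ False; u8 ↦ True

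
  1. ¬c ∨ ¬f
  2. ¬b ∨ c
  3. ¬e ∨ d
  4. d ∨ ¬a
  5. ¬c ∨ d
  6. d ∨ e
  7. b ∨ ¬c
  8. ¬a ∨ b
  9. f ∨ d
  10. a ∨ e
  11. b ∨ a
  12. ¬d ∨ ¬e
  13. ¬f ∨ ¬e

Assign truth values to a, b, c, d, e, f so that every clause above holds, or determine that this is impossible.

Suppose c = True.
From the singleton clause (¬f), f = False.
From the singleton clause (d), d = True.
From the singleton clause (b), b = True.
From the singleton clause (¬e), e = False.
From the singleton clause (a), a = True.
This assignment satisfies each clause.

a=True, b=True, c=True, d=True, e=False, f=False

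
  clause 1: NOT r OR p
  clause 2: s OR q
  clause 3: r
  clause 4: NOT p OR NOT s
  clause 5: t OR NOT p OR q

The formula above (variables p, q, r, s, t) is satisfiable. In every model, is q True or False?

Suppose q = false.
The clause (s) is unit, so s = true.
The clause (r) is unit, so r = true.
The clause (p) is unit, so p = true.
That conflicts with the unit clause (NOT p).
So every satisfying assignment has q = True.

True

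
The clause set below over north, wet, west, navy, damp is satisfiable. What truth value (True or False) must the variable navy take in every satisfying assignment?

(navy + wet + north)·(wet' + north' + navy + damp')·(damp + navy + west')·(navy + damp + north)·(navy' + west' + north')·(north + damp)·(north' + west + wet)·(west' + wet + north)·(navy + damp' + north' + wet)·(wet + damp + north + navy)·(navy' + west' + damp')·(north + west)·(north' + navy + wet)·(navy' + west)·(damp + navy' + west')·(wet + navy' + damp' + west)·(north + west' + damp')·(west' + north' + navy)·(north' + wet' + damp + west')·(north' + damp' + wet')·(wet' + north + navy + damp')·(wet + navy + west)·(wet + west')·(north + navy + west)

False

Suppose navy = 1.
The clause (west) is unit, so west = 1.
The clause (north') is unit, so north = 0.
The clause (damp) is unit, so damp = 1.
That conflicts with the unit clause (damp').
So every satisfying assignment has navy = False.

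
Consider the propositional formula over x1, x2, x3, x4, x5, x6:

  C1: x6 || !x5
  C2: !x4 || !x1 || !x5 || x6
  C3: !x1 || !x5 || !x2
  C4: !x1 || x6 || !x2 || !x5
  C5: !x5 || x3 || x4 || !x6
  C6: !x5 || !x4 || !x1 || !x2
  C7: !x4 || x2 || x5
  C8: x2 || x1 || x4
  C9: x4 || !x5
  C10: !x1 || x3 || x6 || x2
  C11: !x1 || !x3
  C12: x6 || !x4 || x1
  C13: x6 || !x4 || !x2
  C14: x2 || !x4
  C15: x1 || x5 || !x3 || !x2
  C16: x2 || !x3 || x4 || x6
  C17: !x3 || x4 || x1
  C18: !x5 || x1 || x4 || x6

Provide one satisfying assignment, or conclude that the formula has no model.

Suppose x6 = true.
Suppose x4 = false.
The clause (!x5) is unit, so x5 = false.
Suppose x2 = true.
Suppose x1 = false.
The clause (!x3) is unit, so x3 = false.
Every clause now holds.

x1: false; x2: true; x3: false; x4: false; x5: false; x6: true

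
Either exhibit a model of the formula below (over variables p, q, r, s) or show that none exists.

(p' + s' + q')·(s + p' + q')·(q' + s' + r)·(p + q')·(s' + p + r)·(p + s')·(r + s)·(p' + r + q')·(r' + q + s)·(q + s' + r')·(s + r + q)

Try p = 1.
Try s = 1.
Unit clause (q') forces q = 0.
Unit clause (r') forces r = 0.
All clauses are satisfied.

p=1, q=0, r=0, s=1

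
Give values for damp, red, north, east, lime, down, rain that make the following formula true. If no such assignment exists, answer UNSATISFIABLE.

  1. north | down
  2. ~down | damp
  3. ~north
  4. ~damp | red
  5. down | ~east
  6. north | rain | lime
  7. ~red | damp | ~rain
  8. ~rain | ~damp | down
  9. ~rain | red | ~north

damp ↦ 1; red ↦ 1; north ↦ 0; east ↦ 1; lime ↦ 1; down ↦ 1; rain ↦ 0

From the singleton clause (~north), north = 0.
From the singleton clause (down), down = 1.
From the singleton clause (damp), damp = 1.
From the singleton clause (red), red = 1.
Try rain = 0.
From the singleton clause (lime), lime = 1.
All clauses hold; east can take either value.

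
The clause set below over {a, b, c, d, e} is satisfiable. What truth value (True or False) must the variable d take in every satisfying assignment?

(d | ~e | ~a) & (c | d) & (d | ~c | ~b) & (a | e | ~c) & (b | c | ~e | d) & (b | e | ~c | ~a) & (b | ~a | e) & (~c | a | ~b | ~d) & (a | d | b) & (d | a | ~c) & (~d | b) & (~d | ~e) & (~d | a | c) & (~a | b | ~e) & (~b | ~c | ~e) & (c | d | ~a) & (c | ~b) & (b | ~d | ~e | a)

Suppose d = 0.
(c) alone gives c = 1.
(~b) alone gives b = 0.
(a) alone gives a = 1.
(~e) alone gives e = 0.
Now (e) is unsatisfied and unit — conflict.
So every satisfying assignment has d = True.

True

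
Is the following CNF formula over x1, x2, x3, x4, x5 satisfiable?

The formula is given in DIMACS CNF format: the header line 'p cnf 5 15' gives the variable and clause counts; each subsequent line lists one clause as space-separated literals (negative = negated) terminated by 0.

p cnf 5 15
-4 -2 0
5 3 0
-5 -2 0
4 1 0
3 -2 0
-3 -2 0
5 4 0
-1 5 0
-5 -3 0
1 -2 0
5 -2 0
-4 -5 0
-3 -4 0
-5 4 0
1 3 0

Case x4 = False:
Unit clause (x1) forces x1 = True.
Unit clause (x5) forces x5 = True.
That conflicts with the unit clause (¬x5).
Undo x4 and try x4 = True.
Unit clause (¬x2) forces x2 = False.
Unit clause (¬x5) forces x5 = False.
Unit clause (x3) forces x3 = True.
That conflicts with the unit clause (¬x3).
Neither x4 = True nor x4 = False works.
No assignment satisfies every clause.

Unsatisfiable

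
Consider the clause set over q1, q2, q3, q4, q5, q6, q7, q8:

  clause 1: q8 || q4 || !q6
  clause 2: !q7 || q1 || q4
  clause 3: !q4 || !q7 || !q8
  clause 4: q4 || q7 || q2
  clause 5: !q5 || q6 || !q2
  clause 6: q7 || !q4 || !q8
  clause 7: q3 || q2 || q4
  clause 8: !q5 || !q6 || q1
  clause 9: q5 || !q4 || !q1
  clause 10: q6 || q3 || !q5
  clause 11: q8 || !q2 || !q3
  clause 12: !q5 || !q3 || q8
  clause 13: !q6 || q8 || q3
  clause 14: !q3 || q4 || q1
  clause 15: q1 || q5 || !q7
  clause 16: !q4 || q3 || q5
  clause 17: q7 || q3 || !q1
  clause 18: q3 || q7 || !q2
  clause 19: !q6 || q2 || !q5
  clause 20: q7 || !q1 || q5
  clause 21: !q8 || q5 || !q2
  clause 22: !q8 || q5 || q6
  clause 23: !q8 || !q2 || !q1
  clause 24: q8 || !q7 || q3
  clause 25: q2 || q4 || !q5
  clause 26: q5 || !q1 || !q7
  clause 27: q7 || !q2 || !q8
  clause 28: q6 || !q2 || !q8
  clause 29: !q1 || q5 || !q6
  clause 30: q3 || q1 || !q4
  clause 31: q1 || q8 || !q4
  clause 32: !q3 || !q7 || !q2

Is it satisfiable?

No, unsatisfiable

Try q8 = true.
Try q4 = false.
Try q7 = false.
Unit clause (q2) forces q2 = true.
But (!q2) is also a unit clause — contradiction.
That branch fails; take q7 = true instead.
Unit clause (q1) forces q1 = true.
Unit clause (!q2) forces q2 = false.
Unit clause (q3) forces q3 = true.
Unit clause (!q5) forces q5 = false.
But (q5) is also a unit clause — contradiction.
Neither q7 = true nor q7 = false works.
That branch fails; take q4 = true instead.
Unit clause (!q7) forces q7 = false.
But (q7) is also a unit clause — contradiction.
Neither q4 = true nor q4 = false works.
That branch fails; take q8 = false instead.
Try q4 = true.
Unit clause (q1) forces q1 = true.
Unit clause (q5) forces q5 = true.
Unit clause (!q3) forces q3 = false.
Unit clause (q6) forces q6 = true.
But (!q6) is also a unit clause — contradiction.
That branch fails; take q4 = false instead.
Unit clause (!q6) forces q6 = false.
Try q7 = false.
Unit clause (q2) forces q2 = true.
Unit clause (!q5) forces q5 = false.
Unit clause (!q3) forces q3 = false.
But (q3) is also a unit clause — contradiction.
That branch fails; take q7 = true instead.
Unit clause (q1) forces q1 = true.
Unit clause (q3) forces q3 = true.
Unit clause (!q2) forces q2 = false.
Unit clause (!q5) forces q5 = false.
But (q5) is also a unit clause — contradiction.
Neither q7 = true nor q7 = false works.
Neither q4 = true nor q4 = false works.
Neither q8 = true nor q8 = false works.
No assignment satisfies every clause.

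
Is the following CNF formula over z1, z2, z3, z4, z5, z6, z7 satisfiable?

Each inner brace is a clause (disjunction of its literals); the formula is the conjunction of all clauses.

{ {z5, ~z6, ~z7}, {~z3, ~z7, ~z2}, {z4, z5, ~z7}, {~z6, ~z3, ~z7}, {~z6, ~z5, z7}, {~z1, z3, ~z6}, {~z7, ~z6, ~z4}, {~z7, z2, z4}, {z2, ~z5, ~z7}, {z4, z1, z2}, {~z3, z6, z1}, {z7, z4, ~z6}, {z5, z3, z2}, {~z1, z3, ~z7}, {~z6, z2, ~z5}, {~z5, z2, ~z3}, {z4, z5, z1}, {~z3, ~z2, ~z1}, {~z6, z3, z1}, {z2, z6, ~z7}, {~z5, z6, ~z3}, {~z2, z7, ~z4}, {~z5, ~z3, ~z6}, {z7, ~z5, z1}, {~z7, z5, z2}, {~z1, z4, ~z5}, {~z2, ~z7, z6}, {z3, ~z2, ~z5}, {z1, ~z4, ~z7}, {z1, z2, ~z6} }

Yes

Suppose z5 = 0.
Suppose z6 = 1.
(~z7) alone gives z7 = 0.
(z4) alone gives z4 = 1.
(~z2) alone gives z2 = 0.
(z3) alone gives z3 = 1.
(z1) alone gives z1 = 1.
This assignment satisfies each clause.
A satisfying assignment: z1: 1; z2: 0; z3: 1; z4: 1; z5: 0; z6: 1; z7: 0.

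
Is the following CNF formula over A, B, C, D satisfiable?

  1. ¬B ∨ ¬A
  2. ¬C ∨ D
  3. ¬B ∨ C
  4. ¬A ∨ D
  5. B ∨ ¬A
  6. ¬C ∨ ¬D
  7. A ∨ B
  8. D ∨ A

No, unsatisfiable

Try B = False.
The clause (¬A) is unit, so A = False.
That conflicts with the unit clause (A).
Backtrack on B: now try B = True.
The clause (¬A) is unit, so A = False.
The clause (C) is unit, so C = True.
The clause (D) is unit, so D = True.
That conflicts with the unit clause (¬D).
Neither B = True nor B = False works.
No assignment satisfies every clause.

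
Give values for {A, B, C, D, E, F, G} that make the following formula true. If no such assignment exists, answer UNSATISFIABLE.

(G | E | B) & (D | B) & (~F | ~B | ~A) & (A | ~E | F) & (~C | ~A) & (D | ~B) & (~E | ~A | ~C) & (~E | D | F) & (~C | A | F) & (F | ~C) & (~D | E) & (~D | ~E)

UNSATISFIABLE

Case D = 1:
(E) alone gives E = 1.
That conflicts with the unit clause (~E).
That branch fails; take D = 0 instead.
(B) alone gives B = 1.
That conflicts with the unit clause (~B).
Both values of D lead to a conflict.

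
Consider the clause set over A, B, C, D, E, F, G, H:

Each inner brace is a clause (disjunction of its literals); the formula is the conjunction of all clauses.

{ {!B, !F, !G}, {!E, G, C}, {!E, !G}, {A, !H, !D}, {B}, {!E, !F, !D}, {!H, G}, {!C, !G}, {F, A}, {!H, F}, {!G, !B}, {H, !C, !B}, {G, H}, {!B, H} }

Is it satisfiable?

No, unsatisfiable

(B) alone gives B = true.
(!G) alone gives G = false.
(!H) alone gives H = false.
That conflicts with the unit clause (H).
No assignment satisfies every clause.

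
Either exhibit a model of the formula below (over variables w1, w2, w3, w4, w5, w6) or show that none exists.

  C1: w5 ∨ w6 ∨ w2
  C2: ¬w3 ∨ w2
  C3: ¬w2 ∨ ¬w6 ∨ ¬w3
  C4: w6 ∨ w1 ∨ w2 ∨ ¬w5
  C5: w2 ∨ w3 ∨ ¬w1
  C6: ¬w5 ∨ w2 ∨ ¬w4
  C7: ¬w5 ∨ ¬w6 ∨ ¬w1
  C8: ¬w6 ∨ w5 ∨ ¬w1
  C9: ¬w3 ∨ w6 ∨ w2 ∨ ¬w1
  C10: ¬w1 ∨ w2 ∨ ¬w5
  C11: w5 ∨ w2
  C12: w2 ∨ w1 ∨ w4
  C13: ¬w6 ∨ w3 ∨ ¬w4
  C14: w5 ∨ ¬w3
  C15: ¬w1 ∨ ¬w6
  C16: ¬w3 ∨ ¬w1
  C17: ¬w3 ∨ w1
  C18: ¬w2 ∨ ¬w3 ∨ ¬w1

Case w3 = False:
Case w2 = True:
Case w6 = False:
All clauses hold; w1, w4, w5 can take either value.

w1 ↦ True, w2 ↦ True, w3 ↦ False, w4 ↦ False, w5 ↦ True, w6 ↦ False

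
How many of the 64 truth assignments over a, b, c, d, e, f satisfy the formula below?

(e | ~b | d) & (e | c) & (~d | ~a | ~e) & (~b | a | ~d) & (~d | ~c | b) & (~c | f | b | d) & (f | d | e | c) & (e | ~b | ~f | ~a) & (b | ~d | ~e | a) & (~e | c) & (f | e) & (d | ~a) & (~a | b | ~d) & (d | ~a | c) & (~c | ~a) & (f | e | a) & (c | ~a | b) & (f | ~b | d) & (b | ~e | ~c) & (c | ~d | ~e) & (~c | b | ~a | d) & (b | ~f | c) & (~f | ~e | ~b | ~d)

2

There are 2^6 = 64 truth assignments over (a, b, c, d, e, f).
Split on a. With a = 1, the clauses containing a are satisfied and ~a drops from the rest; 0 of the 2^5 = 32 assignments to the other variables satisfy what remains.
With a = 0, by the same count on the reduced clause set, 2 assignments work.
(One model: a=F, b=F, c=T, d=F, e=F, f=T.)
Total: 0 + 2 = 2.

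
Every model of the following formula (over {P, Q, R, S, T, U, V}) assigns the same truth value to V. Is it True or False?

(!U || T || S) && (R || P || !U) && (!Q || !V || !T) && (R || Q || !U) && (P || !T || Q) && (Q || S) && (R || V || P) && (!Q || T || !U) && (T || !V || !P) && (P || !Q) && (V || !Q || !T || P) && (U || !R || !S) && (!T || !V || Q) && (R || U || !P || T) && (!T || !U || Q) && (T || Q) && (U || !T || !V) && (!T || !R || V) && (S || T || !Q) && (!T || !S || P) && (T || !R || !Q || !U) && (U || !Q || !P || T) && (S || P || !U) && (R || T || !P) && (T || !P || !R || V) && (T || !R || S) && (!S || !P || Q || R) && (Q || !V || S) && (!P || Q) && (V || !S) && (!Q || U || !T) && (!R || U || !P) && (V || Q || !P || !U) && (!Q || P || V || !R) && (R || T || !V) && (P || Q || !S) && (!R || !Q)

False

Suppose V = true.
Branch on Q: set Q = false.
Unit clause (S) forces S = true.
Unit clause (!T) forces T = false.
That conflicts with the unit clause (T).
Undo Q and try Q = true.
Unit clause (!T) forces T = false.
Unit clause (!U) forces U = false.
Unit clause (!P) forces P = false.
That conflicts with the unit clause (P).
Neither Q = true nor Q = false works.
So every satisfying assignment has V = False.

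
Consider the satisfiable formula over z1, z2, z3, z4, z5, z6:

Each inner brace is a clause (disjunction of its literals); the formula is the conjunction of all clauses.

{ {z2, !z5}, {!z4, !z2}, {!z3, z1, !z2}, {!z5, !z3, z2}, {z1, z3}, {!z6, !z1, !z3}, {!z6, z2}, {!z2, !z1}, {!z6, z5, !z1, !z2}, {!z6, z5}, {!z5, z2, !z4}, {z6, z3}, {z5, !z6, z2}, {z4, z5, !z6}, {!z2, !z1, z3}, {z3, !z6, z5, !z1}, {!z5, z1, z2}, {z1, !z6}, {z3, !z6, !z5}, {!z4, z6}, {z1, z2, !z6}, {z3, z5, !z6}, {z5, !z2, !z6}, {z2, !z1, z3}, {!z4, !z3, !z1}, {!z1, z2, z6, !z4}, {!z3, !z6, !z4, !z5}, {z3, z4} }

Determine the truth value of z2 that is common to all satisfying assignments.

False

Suppose z2 = true.
Unit clause (!z4) forces z4 = false.
Unit clause (!z1) forces z1 = false.
Unit clause (!z3) forces z3 = false.
But (z3) is also a unit clause — contradiction.
So every satisfying assignment has z2 = False.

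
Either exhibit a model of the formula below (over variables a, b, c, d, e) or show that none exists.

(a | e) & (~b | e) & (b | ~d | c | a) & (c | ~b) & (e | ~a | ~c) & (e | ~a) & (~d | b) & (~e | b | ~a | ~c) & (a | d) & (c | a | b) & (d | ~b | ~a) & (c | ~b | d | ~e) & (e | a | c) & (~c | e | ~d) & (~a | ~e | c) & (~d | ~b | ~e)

UNSATISFIABLE

Suppose a = 1.
The clause (e) is unit, so e = 1.
The clause (c) is unit, so c = 1.
The clause (b) is unit, so b = 1.
The clause (d) is unit, so d = 1.
That conflicts with the unit clause (~d).
So a must be the other value — set a = 0.
The clause (e) is unit, so e = 1.
The clause (d) is unit, so d = 1.
The clause (b) is unit, so b = 1.
That conflicts with the unit clause (~b).
Neither a = 1 nor a = 0 works.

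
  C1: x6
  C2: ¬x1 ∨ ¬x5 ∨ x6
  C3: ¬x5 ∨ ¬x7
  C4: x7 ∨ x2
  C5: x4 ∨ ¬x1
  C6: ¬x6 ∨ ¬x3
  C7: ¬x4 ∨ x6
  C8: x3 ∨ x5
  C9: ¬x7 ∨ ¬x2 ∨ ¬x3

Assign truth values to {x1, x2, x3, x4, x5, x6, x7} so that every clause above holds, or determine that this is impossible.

(x6) alone gives x6 = True.
(¬x3) alone gives x3 = False.
(x5) alone gives x5 = True.
(¬x7) alone gives x7 = False.
(x2) alone gives x2 = True.
Case x4 = False:
(¬x1) alone gives x1 = False.
All clauses are satisfied.

x1: False; x2: True; x3: False; x4: False; x5: True; x6: True; x7: False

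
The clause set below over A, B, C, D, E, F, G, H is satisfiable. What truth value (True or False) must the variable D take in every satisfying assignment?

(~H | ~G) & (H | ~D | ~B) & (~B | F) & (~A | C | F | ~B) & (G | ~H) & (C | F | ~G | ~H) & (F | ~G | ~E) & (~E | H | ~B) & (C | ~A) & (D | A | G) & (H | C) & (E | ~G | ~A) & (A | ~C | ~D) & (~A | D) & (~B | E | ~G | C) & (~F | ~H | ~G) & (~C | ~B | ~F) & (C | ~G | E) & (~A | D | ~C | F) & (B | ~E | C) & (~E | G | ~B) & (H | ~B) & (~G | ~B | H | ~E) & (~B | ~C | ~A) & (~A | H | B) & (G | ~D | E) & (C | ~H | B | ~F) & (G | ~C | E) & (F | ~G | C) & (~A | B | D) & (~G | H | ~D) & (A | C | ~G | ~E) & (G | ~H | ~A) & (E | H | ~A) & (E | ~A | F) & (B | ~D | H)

False

Suppose D = 1.
Try H = 0.
From the singleton clause (~B), B = 0.
That conflicts with the unit clause (B).
Backtrack on H: now try H = 1.
From the singleton clause (~G), G = 0.
That conflicts with the unit clause (G).
Both values of H lead to a conflict.
So every satisfying assignment has D = False.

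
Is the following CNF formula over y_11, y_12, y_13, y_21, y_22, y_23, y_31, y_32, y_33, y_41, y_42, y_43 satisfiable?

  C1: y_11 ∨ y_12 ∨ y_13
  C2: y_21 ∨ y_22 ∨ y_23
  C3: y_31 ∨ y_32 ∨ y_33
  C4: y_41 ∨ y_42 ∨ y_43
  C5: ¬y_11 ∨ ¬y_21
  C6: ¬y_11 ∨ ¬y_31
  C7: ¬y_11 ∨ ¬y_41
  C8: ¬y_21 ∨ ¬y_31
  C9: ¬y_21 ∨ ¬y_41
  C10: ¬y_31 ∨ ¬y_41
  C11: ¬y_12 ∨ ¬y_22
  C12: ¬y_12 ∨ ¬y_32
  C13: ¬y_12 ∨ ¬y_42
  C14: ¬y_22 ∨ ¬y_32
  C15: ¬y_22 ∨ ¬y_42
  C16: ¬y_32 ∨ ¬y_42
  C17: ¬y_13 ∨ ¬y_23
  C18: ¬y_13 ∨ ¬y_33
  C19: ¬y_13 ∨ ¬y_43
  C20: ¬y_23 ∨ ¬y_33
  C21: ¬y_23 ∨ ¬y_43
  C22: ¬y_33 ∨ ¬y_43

Try y_11 = False.
Try y_12 = True.
(¬y_22) alone gives y_22 = False.
(¬y_32) alone gives y_32 = False.
(¬y_42) alone gives y_42 = False.
Try y_21 = True.
(¬y_31) alone gives y_31 = False.
(y_33) alone gives y_33 = True.
(¬y_41) alone gives y_41 = False.
(y_43) alone gives y_43 = True.
But (¬y_43) is also a unit clause — contradiction.
That branch fails; take y_21 = False instead.
(y_23) alone gives y_23 = True.
(¬y_13) alone gives y_13 = False.
(¬y_33) alone gives y_33 = False.
(y_31) alone gives y_31 = True.
(¬y_41) alone gives y_41 = False.
(y_43) alone gives y_43 = True.
But (¬y_43) is also a unit clause — contradiction.
Neither y_21 = True nor y_21 = False works.
That branch fails; take y_12 = False instead.
(y_13) alone gives y_13 = True.
(¬y_23) alone gives y_23 = False.
(¬y_33) alone gives y_33 = False.
(¬y_43) alone gives y_43 = False.
Try y_21 = True.
(¬y_31) alone gives y_31 = False.
(y_32) alone gives y_32 = True.
(¬y_41) alone gives y_41 = False.
(y_42) alone gives y_42 = True.
But (¬y_42) is also a unit clause — contradiction.
That branch fails; take y_21 = False instead.
(y_22) alone gives y_22 = True.
(¬y_32) alone gives y_32 = False.
(y_31) alone gives y_31 = True.
(¬y_41) alone gives y_41 = False.
(y_42) alone gives y_42 = True.
But (¬y_42) is also a unit clause — contradiction.
Neither y_21 = True nor y_21 = False works.
Neither y_12 = True nor y_12 = False works.
That branch fails; take y_11 = True instead.
(¬y_21) alone gives y_21 = False.
(¬y_31) alone gives y_31 = False.
(¬y_41) alone gives y_41 = False.
Try y_22 = True.
(¬y_12) alone gives y_12 = False.
(¬y_32) alone gives y_32 = False.
(y_33) alone gives y_33 = True.
(¬y_42) alone gives y_42 = False.
(y_43) alone gives y_43 = True.
But (¬y_43) is also a unit clause — contradiction.
That branch fails; take y_22 = False instead.
(y_23) alone gives y_23 = True.
(¬y_13) alone gives y_13 = False.
(¬y_33) alone gives y_33 = False.
(y_32) alone gives y_32 = True.
(¬y_12) alone gives y_12 = False.
(¬y_42) alone gives y_42 = False.
(y_43) alone gives y_43 = True.
But (¬y_43) is also a unit clause — contradiction.
Neither y_22 = True nor y_22 = False works.
Neither y_11 = True nor y_11 = False works.
No assignment satisfies every clause.

Unsatisfiable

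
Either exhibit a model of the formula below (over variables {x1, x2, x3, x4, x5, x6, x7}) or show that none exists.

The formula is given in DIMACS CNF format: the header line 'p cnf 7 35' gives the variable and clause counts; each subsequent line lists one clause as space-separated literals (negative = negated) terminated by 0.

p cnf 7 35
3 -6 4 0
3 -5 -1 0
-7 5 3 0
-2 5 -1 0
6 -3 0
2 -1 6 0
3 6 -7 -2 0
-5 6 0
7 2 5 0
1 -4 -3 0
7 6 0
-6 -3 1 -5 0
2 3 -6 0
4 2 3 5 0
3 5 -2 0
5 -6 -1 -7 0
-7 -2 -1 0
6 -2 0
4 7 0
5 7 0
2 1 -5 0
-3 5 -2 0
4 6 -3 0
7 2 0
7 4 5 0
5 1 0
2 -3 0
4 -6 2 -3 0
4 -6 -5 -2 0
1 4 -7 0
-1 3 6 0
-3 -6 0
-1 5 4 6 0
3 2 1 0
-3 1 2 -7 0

Case x6 = True:
The clause (¬x3) is unit, so x3 = False.
The clause (x4) is unit, so x4 = True.
The clause (x2) is unit, so x2 = True.
The clause (x5) is unit, so x5 = True.
The clause (¬x1) is unit, so x1 = False.
No clause remains; x7 is free.

x1=False; x2=True; x3=False; x4=True; x5=True; x6=True; x7=False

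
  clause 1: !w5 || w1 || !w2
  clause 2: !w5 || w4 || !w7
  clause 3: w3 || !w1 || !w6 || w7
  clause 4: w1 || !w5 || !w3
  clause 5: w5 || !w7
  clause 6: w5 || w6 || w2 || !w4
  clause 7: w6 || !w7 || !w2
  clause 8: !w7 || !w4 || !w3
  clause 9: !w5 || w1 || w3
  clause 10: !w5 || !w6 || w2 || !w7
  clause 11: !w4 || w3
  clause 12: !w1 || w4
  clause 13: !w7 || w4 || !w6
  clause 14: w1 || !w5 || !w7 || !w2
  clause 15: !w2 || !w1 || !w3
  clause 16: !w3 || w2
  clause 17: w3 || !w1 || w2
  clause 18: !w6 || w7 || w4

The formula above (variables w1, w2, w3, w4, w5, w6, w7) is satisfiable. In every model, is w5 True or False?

Suppose w5 = true.
Case w1 = true:
The clause (w4) is unit, so w4 = true.
The clause (w3) is unit, so w3 = true.
The clause (!w7) is unit, so w7 = false.
The clause (!w2) is unit, so w2 = false.
Now (w2) is unsatisfied and unit — conflict.
So w1 must be the other value — set w1 = false.
The clause (!w2) is unit, so w2 = false.
The clause (!w3) is unit, so w3 = false.
Now (w3) is unsatisfied and unit — conflict.
Both values of w1 lead to a conflict.
So every satisfying assignment has w5 = False.

False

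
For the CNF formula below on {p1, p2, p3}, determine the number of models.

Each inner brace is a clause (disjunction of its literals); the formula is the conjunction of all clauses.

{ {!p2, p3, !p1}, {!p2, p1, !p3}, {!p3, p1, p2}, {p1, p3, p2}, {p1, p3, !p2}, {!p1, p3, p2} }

2

There are 2^3 = 8 truth assignments over (p1, p2, p3).
Check each against the 6 clauses (columns in the order p1, p2, p3):
  F F F  ✗ fails (p1 || p3 || p2)
  F F T  ✗ fails (!p3 || p1 || p2)
  F T F  ✗ fails (p1 || p3 || !p2)
  F T T  ✗ fails (!p2 || p1 || !p3)
  T F F  ✗ fails (!p1 || p3 || p2)
  T F T  ✓ satisfies all
  T T F  ✗ fails (!p2 || p3 || !p1)
  T T T  ✓ satisfies all
2 of the 8 rows are models.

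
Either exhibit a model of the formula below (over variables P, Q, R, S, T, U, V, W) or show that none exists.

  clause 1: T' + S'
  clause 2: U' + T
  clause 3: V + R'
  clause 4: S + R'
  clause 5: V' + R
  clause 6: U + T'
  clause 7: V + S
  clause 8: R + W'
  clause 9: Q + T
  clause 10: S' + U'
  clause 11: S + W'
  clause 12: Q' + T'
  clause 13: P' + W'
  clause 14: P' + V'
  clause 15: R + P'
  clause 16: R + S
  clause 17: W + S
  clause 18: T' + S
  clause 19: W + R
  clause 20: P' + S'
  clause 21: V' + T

UNSATISFIABLE

Branch on T: set T = 0.
(U') alone gives U = 0.
(Q) alone gives Q = 1.
(V') alone gives V = 0.
(R') alone gives R = 0.
(S) alone gives S = 1.
(W') alone gives W = 0.
Now (W) is unsatisfied and unit — conflict.
Backtrack on T: now try T = 1.
(S') alone gives S = 0.
Now (S) is unsatisfied and unit — conflict.
Either choice for T ends in contradiction.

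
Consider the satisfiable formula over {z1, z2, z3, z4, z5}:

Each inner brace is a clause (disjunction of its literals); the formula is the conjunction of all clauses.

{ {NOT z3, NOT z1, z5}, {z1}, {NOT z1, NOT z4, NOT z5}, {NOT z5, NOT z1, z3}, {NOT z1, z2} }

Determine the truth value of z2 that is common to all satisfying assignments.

Suppose z2 = false.
(z1) alone gives z1 = true.
Now (NOT z1) is unsatisfied and unit — conflict.
So every satisfying assignment has z2 = True.

True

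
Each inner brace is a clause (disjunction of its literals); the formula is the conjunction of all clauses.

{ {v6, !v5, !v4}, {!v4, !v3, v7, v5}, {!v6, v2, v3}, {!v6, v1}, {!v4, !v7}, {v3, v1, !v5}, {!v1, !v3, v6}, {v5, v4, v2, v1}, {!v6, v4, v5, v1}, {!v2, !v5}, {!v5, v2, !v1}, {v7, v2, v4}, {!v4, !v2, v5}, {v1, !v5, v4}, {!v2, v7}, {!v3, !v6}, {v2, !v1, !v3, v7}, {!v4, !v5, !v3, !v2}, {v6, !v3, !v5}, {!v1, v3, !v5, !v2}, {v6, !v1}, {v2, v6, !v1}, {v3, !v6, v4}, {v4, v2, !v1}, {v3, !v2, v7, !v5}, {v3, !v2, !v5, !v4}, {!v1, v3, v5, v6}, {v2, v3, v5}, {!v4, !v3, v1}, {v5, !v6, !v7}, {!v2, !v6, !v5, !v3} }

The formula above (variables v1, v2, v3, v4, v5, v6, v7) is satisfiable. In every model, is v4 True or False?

Suppose v4 = true.
Unit clause (!v7) forces v7 = false.
Unit clause (!v2) forces v2 = false.
Branch on v6: set v6 = true.
Unit clause (v3) forces v3 = true.
Now (!v3) is unsatisfied and unit — conflict.
Backtrack on v6: now try v6 = false.
Unit clause (!v5) forces v5 = false.
Unit clause (!v3) forces v3 = false.
Now (v3) is unsatisfied and unit — conflict.
Neither v6 = true nor v6 = false works.
So every satisfying assignment has v4 = False.

False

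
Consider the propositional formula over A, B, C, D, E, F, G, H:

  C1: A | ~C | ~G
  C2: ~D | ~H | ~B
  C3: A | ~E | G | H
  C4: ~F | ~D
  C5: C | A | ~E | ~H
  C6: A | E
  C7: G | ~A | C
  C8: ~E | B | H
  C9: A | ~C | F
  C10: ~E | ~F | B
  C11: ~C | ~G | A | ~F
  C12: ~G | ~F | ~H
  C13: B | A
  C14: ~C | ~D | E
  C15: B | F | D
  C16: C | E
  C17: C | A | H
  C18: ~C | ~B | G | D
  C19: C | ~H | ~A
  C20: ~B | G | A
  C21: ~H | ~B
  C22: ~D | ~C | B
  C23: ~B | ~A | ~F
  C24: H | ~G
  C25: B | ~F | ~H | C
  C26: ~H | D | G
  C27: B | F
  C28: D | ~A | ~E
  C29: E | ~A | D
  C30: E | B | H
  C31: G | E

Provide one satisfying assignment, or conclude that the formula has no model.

A: 1,  B: 1,  C: 1,  D: 1,  E: 1,  F: 0,  G: 0,  H: 0

Try F = 0.
Unit clause (B) forces B = 1.
Unit clause (~H) forces H = 0.
Unit clause (~G) forces G = 0.
Unit clause (A) forces A = 1.
Unit clause (C) forces C = 1.
Unit clause (D) forces D = 1.
Unit clause (E) forces E = 1.
All clauses are satisfied.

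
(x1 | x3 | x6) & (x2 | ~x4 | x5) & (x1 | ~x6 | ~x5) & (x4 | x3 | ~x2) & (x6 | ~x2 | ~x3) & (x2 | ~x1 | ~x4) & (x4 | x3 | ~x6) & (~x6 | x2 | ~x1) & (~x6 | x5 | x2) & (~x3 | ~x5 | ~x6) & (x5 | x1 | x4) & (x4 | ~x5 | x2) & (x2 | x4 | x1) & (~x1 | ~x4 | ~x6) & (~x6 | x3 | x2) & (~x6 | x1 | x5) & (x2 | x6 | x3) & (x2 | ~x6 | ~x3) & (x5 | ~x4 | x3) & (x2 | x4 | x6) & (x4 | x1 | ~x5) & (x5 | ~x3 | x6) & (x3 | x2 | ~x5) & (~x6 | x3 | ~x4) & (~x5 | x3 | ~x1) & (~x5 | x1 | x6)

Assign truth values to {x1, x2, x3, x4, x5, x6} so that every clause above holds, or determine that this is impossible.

Case x1 = 1:
Case x2 = 1:
Case x4 = 0:
(x3) alone gives x3 = 1.
(x6) alone gives x6 = 1.
(~x5) alone gives x5 = 0.
This assignment satisfies each clause.

x1=1; x2=1; x3=1; x4=0; x5=0; x6=1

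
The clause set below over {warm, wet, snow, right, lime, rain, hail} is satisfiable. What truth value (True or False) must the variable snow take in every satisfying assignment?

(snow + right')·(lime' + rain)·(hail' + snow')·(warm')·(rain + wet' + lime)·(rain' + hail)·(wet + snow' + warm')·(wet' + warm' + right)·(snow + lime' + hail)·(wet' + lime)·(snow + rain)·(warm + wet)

False

Suppose snow = 1.
The clause (hail') is unit, so hail = 0.
The clause (warm') is unit, so warm = 0.
The clause (rain') is unit, so rain = 0.
The clause (lime') is unit, so lime = 0.
The clause (wet') is unit, so wet = 0.
But (wet) is also a unit clause — contradiction.
So every satisfying assignment has snow = False.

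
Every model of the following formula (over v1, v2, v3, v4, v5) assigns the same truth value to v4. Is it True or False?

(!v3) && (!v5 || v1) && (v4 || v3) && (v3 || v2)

Suppose v4 = false.
(!v3) alone gives v3 = false.
But (v3) is also a unit clause — contradiction.
So every satisfying assignment has v4 = True.

True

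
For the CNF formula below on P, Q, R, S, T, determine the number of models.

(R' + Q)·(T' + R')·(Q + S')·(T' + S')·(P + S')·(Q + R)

8

There are 2^5 = 32 truth assignments over (P, Q, R, S, T).
Split on P. With P = 1, the clauses containing P are satisfied and P' drops from the rest; 5 of the 2^4 = 16 assignments to the other variables satisfy what remains.
With P = 0, by the same count on the reduced clause set, 3 assignments work.
(One model: P=F, Q=T, R=F, S=F, T=F.)
Total: 5 + 3 = 8.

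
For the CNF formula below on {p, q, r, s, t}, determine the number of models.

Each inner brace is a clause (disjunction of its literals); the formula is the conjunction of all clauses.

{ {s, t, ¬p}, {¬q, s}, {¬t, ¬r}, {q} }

There are 2^5 = 32 truth assignments over (p, q, r, s, t).
Split on p. With p = True, the clauses containing p are satisfied and ¬p drops from the rest; 3 of the 2^4 = 16 assignments to the other variables satisfy what remains.
With p = False, by the same count on the reduced clause set, 3 assignments work.
(One model: p=F, q=T, r=F, s=T, t=F.)
Total: 3 + 3 = 6.

6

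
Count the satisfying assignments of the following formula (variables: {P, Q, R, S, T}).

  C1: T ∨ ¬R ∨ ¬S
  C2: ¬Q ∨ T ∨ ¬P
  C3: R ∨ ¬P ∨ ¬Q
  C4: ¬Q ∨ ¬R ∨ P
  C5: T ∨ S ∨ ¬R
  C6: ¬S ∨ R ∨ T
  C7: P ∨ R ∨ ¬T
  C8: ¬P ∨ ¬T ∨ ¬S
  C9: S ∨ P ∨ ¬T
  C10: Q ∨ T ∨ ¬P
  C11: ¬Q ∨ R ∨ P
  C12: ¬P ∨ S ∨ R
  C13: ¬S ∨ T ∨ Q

4

There are 2^5 = 32 truth assignments over (P, Q, R, S, T).
Split on P. With P = True, the clauses containing P are satisfied and ¬P drops from the rest; 2 of the 2^4 = 16 assignments to the other variables satisfy what remains.
With P = False, by the same count on the reduced clause set, 2 assignments work.
(One model: P=F, Q=F, R=F, S=F, T=F.)
Total: 2 + 2 = 4.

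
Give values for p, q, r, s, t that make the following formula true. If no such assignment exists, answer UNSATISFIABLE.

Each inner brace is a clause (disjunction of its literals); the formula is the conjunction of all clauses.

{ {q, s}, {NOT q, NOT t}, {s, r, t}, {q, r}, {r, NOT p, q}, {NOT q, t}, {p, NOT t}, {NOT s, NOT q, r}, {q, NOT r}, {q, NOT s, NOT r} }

UNSATISFIABLE

Branch on q: set q = true.
(NOT t) alone gives t = false.
But (t) is also a unit clause — contradiction.
Undo q and try q = false.
(s) alone gives s = true.
(r) alone gives r = true.
But (NOT r) is also a unit clause — contradiction.
Both values of q lead to a conflict.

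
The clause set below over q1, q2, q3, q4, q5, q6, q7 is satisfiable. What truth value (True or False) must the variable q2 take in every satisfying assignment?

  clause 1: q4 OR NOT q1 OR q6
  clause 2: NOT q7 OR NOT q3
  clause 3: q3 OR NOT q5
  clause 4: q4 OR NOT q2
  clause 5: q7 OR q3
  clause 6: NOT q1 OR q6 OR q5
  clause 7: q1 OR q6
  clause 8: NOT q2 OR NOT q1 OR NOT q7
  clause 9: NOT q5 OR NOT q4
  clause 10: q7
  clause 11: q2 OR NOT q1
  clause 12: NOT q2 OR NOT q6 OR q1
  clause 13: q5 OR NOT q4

False

Suppose q2 = true.
(q4) alone gives q4 = true.
(NOT q5) alone gives q5 = false.
Now (q5) is unsatisfied and unit — conflict.
So every satisfying assignment has q2 = False.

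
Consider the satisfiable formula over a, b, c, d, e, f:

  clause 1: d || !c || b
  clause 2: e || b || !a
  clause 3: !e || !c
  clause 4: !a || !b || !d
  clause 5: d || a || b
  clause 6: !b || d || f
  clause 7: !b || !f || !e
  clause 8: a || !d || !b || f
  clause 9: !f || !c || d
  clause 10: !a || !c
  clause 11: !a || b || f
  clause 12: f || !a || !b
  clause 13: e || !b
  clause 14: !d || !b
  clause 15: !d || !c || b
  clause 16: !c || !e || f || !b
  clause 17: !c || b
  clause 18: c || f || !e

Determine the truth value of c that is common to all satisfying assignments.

Suppose c = true.
From the singleton clause (!e), e = false.
From the singleton clause (!a), a = false.
From the singleton clause (!b), b = false.
That conflicts with the unit clause (b).
So every satisfying assignment has c = False.

False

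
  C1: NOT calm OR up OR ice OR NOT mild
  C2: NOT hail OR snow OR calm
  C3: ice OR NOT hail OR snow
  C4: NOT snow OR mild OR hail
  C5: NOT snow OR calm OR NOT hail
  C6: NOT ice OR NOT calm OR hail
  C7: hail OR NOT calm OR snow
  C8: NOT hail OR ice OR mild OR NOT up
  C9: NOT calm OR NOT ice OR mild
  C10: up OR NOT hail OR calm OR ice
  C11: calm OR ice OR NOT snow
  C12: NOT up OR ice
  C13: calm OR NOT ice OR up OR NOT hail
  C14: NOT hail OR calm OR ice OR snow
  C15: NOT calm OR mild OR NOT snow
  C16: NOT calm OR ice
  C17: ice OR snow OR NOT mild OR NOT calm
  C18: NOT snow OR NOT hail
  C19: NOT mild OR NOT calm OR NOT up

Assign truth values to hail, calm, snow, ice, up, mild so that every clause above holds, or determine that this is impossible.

Case up = false:
Case calm = false:
Case hail = false:
Case snow = false:
No clause remains; ice, mild are free.

hail=false, calm=false, snow=false, ice=false, up=false, mild=false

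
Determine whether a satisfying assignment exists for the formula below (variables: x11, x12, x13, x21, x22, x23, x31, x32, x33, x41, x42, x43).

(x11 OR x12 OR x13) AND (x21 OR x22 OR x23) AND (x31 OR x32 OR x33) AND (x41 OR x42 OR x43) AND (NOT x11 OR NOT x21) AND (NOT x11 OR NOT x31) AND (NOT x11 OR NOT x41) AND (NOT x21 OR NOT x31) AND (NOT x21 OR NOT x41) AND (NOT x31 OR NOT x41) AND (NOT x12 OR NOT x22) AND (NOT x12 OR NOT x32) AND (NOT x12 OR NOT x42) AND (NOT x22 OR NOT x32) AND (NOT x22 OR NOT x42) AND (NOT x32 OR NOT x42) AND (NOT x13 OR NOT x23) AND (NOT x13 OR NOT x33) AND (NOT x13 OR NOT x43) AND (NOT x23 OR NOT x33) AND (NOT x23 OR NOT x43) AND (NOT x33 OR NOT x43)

Suppose x11 = false.
Suppose x12 = true.
From the singleton clause (NOT x22), x22 = false.
From the singleton clause (NOT x32), x32 = false.
From the singleton clause (NOT x42), x42 = false.
Suppose x21 = true.
From the singleton clause (NOT x31), x31 = false.
From the singleton clause (x33), x33 = true.
From the singleton clause (NOT x41), x41 = false.
From the singleton clause (x43), x43 = true.
But (NOT x43) is also a unit clause — contradiction.
Backtrack on x21: now try x21 = false.
From the singleton clause (x23), x23 = true.
From the singleton clause (NOT x13), x13 = false.
From the singleton clause (NOT x33), x33 = false.
From the singleton clause (x31), x31 = true.
From the singleton clause (NOT x41), x41 = false.
From the singleton clause (x43), x43 = true.
But (NOT x43) is also a unit clause — contradiction.
Both values of x21 lead to a conflict.
Backtrack on x12: now try x12 = false.
From the singleton clause (x13), x13 = true.
From the singleton clause (NOT x23), x23 = false.
From the singleton clause (NOT x33), x33 = false.
From the singleton clause (NOT x43), x43 = false.
Suppose x21 = true.
From the singleton clause (NOT x31), x31 = false.
From the singleton clause (x32), x32 = true.
From the singleton clause (NOT x41), x41 = false.
From the singleton clause (x42), x42 = true.
But (NOT x42) is also a unit clause — contradiction.
Backtrack on x21: now try x21 = false.
From the singleton clause (x22), x22 = true.
From the singleton clause (NOT x32), x32 = false.
From the singleton clause (x31), x31 = true.
From the singleton clause (NOT x41), x41 = false.
From the singleton clause (x42), x42 = true.
But (NOT x42) is also a unit clause — contradiction.
Both values of x21 lead to a conflict.
Both values of x12 lead to a conflict.
Backtrack on x11: now try x11 = true.
From the singleton clause (NOT x21), x21 = false.
From the singleton clause (NOT x31), x31 = false.
From the singleton clause (NOT x41), x41 = false.
Suppose x22 = true.
From the singleton clause (NOT x12), x12 = false.
From the singleton clause (NOT x32), x32 = false.
From the singleton clause (x33), x33 = true.
From the singleton clause (NOT x42), x42 = false.
From the singleton clause (x43), x43 = true.
But (NOT x43) is also a unit clause — contradiction.
Backtrack on x22: now try x22 = false.
From the singleton clause (x23), x23 = true.
From the singleton clause (NOT x13), x13 = false.
From the singleton clause (NOT x33), x33 = false.
From the singleton clause (x32), x32 = true.
From the singleton clause (NOT x12), x12 = false.
From the singleton clause (NOT x42), x42 = false.
From the singleton clause (x43), x43 = true.
But (NOT x43) is also a unit clause — contradiction.
Both values of x22 lead to a conflict.
Both values of x11 lead to a conflict.
No assignment satisfies every clause.

No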